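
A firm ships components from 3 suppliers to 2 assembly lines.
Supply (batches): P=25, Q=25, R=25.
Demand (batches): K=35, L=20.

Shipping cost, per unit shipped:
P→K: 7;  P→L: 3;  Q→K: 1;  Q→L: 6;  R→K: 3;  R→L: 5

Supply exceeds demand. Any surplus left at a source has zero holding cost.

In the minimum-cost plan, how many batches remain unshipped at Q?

An optimal plan:
  P->L: 20 × 3 = 60
  Q->K: 25 × 1 = 25
  R->K: 10 × 3 = 30
Total cost = 115.
Q ships 25 of its 25, leaving 0.

0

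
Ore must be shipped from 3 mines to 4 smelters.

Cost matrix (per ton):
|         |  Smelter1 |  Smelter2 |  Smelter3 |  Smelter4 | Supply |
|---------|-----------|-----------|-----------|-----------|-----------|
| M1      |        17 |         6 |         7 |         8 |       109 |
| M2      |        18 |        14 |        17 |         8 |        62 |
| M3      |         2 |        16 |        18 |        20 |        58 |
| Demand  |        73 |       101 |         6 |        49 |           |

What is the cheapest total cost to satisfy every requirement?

1424

A cheapest plan:
  M1->Smelter1: 2 tons
  M1->Smelter2: 101 tons
  M1->Smelter3: 6 tons
  M2->Smelter1: 13 tons
  M2->Smelter4: 49 tons
  M3->Smelter1: 58 tons
Total cost = 1424.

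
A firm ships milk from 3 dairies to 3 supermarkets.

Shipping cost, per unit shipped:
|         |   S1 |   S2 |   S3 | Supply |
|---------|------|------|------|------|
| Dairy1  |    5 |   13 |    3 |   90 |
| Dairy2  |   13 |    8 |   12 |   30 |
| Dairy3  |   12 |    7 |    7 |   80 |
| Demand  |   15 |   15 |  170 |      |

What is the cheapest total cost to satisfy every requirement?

1145

An optimal shipping plan:
  Dairy1->S3: 90 × 3 = 270
  Dairy2->S1: 15 × 13 = 195
  Dairy2->S2: 15 × 8 = 120
  Dairy3->S3: 80 × 7 = 560
Total = 270 + 195 + 120 + 560 = 1145.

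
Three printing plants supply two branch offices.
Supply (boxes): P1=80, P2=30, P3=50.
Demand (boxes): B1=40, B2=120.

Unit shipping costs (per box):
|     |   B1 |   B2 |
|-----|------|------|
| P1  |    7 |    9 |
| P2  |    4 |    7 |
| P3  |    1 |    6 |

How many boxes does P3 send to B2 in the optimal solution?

10

Optimal shipments:
  P1–B2: 80 × 9 = 720
  P2–B2: 30 × 7 = 210
  P3–B1: 40 × 1 = 40
  P3–B2: 10 × 6 = 60
Total cost = 1030.
So P3→B2 carries 10 boxes.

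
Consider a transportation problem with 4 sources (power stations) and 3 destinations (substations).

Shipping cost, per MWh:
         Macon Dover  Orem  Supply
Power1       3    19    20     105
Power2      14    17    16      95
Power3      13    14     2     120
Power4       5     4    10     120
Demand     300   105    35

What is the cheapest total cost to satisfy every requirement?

3315

Optimal allocation:
  Power1→Macon: 105 × 3 = 315
  Power2→Macon: 95 × 14 = 1330
  Power3→Macon: 85 × 13 = 1105
  Power3→Orem: 35 × 2 = 70
  Power4→Macon: 15 × 5 = 75
  Power4→Dover: 105 × 4 = 420
Total = 315 + 1330 + 1105 + 70 + 75 + 420 = 3315.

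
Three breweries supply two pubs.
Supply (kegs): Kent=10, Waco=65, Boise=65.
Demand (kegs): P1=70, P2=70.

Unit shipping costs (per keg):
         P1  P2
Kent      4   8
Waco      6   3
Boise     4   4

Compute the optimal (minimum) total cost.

495

A cheapest plan:
  Kent–P1: 10 kegs
  Waco–P2: 65 kegs
  Boise–P1: 60 kegs
  Boise–P2: 5 kegs
Total cost = 495.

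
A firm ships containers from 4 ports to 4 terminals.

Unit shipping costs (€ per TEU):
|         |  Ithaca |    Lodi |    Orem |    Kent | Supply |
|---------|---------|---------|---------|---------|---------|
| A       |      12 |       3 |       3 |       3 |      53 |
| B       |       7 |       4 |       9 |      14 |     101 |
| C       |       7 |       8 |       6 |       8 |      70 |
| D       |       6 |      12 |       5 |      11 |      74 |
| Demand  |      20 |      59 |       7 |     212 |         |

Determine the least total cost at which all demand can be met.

2175

An optimal shipping plan:
  A->Kent: 53 × €3 = €159
  B->Ithaca: 20 × €7 = €140
  B->Lodi: 59 × €4 = €236
  B->Kent: 22 × €14 = €308
  C->Kent: 70 × €8 = €560
  D->Orem: 7 × €5 = €35
  D->Kent: 67 × €11 = €737
Total = 159 + 140 + 236 + 308 + 560 + 35 + 737 = €2175.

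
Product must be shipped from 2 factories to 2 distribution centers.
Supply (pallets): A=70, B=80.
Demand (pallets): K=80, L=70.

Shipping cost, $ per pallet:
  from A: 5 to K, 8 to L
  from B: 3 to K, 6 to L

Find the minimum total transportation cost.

One minimum-cost allocation:
  A–L: 70 × $8 = $560
  B–K: 80 × $3 = $240
Total = 560 + 240 = $800.

800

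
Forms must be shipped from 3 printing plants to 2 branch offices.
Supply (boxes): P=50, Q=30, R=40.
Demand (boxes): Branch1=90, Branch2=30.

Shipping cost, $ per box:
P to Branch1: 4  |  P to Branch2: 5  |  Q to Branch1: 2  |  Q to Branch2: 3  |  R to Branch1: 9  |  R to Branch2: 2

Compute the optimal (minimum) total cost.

410

A cheapest plan:
  P to Branch1: 50 boxes
  Q to Branch1: 30 boxes
  R to Branch1: 10 boxes
  R to Branch2: 30 boxes
Total cost = $410.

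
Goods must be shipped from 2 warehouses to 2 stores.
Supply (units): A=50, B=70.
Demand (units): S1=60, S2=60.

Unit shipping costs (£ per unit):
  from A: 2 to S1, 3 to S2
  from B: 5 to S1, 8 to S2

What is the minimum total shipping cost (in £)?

530

One minimum-cost allocation:
  A to S2: 50 × £3 = £150
  B to S1: 60 × £5 = £300
  B to S2: 10 × £8 = £80
Total = 150 + 300 + 80 = £530.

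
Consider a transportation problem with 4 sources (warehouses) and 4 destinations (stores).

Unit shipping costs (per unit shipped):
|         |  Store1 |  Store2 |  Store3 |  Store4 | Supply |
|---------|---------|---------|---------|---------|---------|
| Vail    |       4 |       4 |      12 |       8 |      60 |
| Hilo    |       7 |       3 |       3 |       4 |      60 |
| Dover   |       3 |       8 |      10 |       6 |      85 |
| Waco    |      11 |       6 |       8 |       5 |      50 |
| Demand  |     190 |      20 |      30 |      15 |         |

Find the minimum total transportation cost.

1155

A cheapest plan:
  Vail->Store1: 60 × 4 = 240
  Hilo->Store1: 30 × 7 = 210
  Hilo->Store3: 30 × 3 = 90
  Dover->Store1: 85 × 3 = 255
  Waco->Store1: 15 × 11 = 165
  Waco->Store2: 20 × 6 = 120
  Waco->Store4: 15 × 5 = 75
Total = 240 + 210 + 90 + 255 + 165 + 120 + 75 = 1155.
(Supply check: Vail ships 60; Hilo ships 60; Dover ships 85; Waco ships 50.)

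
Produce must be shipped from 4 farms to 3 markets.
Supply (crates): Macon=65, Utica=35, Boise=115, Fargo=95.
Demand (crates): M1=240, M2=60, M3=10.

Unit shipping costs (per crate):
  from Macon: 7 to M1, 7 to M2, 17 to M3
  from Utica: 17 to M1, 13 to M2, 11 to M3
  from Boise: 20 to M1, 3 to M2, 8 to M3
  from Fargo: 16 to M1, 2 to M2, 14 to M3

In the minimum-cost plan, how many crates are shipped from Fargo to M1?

95

Optimal shipments:
  Macon->M1: 65 × 7 = 455
  Utica->M1: 35 × 17 = 595
  Boise->M1: 45 × 20 = 900
  Boise->M2: 60 × 3 = 180
  Boise->M3: 10 × 8 = 80
  Fargo->M1: 95 × 16 = 1520
Total cost = 3730.
So Fargo→M1 carries 95 crates.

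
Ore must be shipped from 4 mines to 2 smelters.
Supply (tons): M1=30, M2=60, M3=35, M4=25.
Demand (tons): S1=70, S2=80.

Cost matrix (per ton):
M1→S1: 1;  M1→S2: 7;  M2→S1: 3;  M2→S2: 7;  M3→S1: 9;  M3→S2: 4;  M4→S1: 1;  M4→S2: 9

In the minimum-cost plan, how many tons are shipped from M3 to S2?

The minimum-cost plan:
  M1 to S1: 30 × 1 = 30
  M2 to S1: 15 × 3 = 45
  M2 to S2: 45 × 7 = 315
  M3 to S2: 35 × 4 = 140
  M4 to S1: 25 × 1 = 25
Total cost = 555.
So M3→S2 carries 35 tons.

35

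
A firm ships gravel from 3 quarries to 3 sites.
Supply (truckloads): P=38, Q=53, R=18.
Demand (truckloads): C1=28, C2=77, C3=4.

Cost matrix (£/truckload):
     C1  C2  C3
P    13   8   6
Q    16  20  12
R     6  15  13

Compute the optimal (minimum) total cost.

1400

One minimum-cost allocation:
  P->C2: 38 × £8 = £304
  Q->C1: 10 × £16 = £160
  Q->C2: 39 × £20 = £780
  Q->C3: 4 × £12 = £48
  R->C1: 18 × £6 = £108
Total = 304 + 160 + 780 + 48 + 108 = £1400.
(Supply check: P ships 38; Q ships 53; R ships 18.)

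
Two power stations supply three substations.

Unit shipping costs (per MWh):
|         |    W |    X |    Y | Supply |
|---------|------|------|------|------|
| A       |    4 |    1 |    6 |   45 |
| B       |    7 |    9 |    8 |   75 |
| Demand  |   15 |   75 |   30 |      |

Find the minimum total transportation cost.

660

Optimal allocation:
  A→X: 45 × 1 = 45
  B→W: 15 × 7 = 105
  B→X: 30 × 9 = 270
  B→Y: 30 × 8 = 240
Total = 45 + 105 + 270 + 240 = 660.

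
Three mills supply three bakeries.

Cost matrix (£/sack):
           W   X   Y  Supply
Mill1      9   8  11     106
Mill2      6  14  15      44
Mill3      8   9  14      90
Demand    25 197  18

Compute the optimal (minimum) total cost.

One minimum-cost allocation:
  Mill1→X: 106 × £8 = £848
  Mill2→W: 25 × £6 = £150
  Mill2→X: 1 × £14 = £14
  Mill2→Y: 18 × £15 = £270
  Mill3→X: 90 × £9 = £810
Total = 848 + 150 + 14 + 270 + 810 = £2092.
(Supply check: Mill1 ships 106; Mill2 ships 44; Mill3 ships 90.)

2092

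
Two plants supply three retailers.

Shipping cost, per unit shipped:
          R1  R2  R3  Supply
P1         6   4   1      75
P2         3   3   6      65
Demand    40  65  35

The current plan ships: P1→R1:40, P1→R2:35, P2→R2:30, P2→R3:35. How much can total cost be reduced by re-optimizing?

290

Current plan cost = 40·6 + 35·4 + 30·3 + 35·6 = 680.
Optimal plan:
  P1->R2: 40 × 4 = 160
  P1->R3: 35 × 1 = 35
  P2->R1: 40 × 3 = 120
  P2->R2: 25 × 3 = 75
Optimal cost = 390.
Saving = 680 − 390 = 290.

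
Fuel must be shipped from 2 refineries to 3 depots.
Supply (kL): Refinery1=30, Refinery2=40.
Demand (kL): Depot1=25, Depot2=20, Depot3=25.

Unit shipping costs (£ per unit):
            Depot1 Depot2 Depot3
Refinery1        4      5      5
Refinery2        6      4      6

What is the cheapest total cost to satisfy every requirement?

A cheapest plan:
  Refinery1 to Depot1: 25 × £4 = £100
  Refinery1 to Depot3: 5 × £5 = £25
  Refinery2 to Depot2: 20 × £4 = £80
  Refinery2 to Depot3: 20 × £6 = £120
Total = 100 + 25 + 80 + 120 = £325.

325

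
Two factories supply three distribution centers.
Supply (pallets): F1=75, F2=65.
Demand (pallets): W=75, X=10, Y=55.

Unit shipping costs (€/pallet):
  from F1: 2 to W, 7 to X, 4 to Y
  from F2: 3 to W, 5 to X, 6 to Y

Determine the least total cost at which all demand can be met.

An optimal shipping plan:
  F1 to W: 20 × €2 = €40
  F1 to Y: 55 × €4 = €220
  F2 to W: 55 × €3 = €165
  F2 to X: 10 × €5 = €50
Total = 40 + 220 + 165 + 50 = €475.
(Supply check: F1 ships 75; F2 ships 65.)

475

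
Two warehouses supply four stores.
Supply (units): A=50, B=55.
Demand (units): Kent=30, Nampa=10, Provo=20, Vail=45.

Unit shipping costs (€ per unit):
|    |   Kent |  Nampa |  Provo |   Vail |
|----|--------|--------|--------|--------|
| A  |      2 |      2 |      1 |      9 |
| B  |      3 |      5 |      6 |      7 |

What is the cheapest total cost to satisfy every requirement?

425

A cheapest plan:
  A to Kent: 20 units
  A to Nampa: 10 units
  A to Provo: 20 units
  B to Kent: 10 units
  B to Vail: 45 units
Total cost = €425.
(Supply check: A ships 50; B ships 55.)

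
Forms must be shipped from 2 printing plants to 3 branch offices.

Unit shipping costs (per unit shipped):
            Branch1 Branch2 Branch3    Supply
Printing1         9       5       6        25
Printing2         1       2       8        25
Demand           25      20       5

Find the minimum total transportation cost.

One minimum-cost allocation:
  Printing1->Branch2: 20 × 5 = 100
  Printing1->Branch3: 5 × 6 = 30
  Printing2->Branch1: 25 × 1 = 25
Total = 100 + 30 + 25 = 155.
(Supply check: Printing1 ships 25; Printing2 ships 25.)

155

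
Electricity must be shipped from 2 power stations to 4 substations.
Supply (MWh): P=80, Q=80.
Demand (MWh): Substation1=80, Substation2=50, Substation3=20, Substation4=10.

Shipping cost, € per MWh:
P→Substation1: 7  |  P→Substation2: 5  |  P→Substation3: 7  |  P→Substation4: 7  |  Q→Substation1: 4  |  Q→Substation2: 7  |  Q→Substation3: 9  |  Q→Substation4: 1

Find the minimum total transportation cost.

An optimal shipping plan:
  P to Substation1: 10 × €7 = €70
  P to Substation2: 50 × €5 = €250
  P to Substation3: 20 × €7 = €140
  Q to Substation1: 70 × €4 = €280
  Q to Substation4: 10 × €1 = €10
Total = 70 + 250 + 140 + 280 + 10 = €750.
(Supply check: P ships 80; Q ships 80.)

750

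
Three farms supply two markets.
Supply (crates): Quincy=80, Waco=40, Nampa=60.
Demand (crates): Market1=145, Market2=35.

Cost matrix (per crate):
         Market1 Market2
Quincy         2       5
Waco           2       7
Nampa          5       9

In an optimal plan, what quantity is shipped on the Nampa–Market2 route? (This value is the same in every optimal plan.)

Optimal shipments:
  Quincy to Market1: 45 crates
  Quincy to Market2: 35 crates
  Waco to Market1: 40 crates
  Nampa to Market1: 60 crates
Total cost = 645.
The route Nampa→Market2 is not used.

0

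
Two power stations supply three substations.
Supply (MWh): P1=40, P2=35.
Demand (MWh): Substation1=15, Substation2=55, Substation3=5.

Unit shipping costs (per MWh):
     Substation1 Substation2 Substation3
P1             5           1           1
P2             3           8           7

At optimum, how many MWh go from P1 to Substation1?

0

Optimal shipments:
  P1->Substation2: 40 MWh
  P2->Substation1: 15 MWh
  P2->Substation2: 15 MWh
  P2->Substation3: 5 MWh
Total cost = 240.
The route P1→Substation1 is not used.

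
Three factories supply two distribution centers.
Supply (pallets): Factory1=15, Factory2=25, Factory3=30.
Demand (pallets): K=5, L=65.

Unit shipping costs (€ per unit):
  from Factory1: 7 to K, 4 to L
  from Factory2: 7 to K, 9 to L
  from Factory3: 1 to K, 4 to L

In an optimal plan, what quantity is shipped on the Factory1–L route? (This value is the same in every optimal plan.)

The minimum-cost plan:
  Factory1->L: 15 × €4 = €60
  Factory2->L: 25 × €9 = €225
  Factory3->K: 5 × €1 = €5
  Factory3->L: 25 × €4 = €100
Total cost = €390.
So Factory1→L carries 15 pallets.

15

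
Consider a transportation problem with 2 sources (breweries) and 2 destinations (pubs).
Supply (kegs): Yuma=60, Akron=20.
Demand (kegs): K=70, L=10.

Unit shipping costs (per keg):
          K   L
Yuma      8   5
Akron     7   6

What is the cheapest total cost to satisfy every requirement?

590

Optimal allocation:
  Yuma->K: 50 × 8 = 400
  Yuma->L: 10 × 5 = 50
  Akron->K: 20 × 7 = 140
Total = 400 + 50 + 140 = 590.
(Supply check: Yuma ships 60; Akron ships 20.)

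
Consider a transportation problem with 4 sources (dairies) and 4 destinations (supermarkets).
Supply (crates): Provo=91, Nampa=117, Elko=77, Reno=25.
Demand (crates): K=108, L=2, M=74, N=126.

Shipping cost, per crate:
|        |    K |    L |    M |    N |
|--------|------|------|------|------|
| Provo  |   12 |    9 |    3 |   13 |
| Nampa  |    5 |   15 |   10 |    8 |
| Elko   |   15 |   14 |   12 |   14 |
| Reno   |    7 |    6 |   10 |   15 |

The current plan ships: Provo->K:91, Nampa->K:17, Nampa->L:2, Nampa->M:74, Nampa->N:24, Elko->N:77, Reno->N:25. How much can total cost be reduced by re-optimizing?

1217

Current plan cost = 91·12 + 17·5 + 2·15 + 74·10 + 24·8 + 77·14 + 25·15 = 3592.
Optimal plan:
  Provo->L: 2 × 9 = 18
  Provo->M: 74 × 3 = 222
  Provo->N: 15 × 13 = 195
  Nampa->K: 83 × 5 = 415
  Nampa->N: 34 × 8 = 272
  Elko->N: 77 × 14 = 1078
  Reno->K: 25 × 7 = 175
Optimal cost = 2375.
Saving = 3592 − 2375 = 1217.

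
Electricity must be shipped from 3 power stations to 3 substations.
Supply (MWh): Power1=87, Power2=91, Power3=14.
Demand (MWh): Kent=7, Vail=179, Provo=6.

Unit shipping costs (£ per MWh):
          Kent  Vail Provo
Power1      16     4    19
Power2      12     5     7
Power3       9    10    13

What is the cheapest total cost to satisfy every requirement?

Optimal allocation:
  Power1→Vail: 87 × £4 = £348
  Power2→Vail: 85 × £5 = £425
  Power2→Provo: 6 × £7 = £42
  Power3→Kent: 7 × £9 = £63
  Power3→Vail: 7 × £10 = £70
Total = 348 + 425 + 42 + 63 + 70 = £948.
(Supply check: Power1 ships 87; Power2 ships 91; Power3 ships 14.)

948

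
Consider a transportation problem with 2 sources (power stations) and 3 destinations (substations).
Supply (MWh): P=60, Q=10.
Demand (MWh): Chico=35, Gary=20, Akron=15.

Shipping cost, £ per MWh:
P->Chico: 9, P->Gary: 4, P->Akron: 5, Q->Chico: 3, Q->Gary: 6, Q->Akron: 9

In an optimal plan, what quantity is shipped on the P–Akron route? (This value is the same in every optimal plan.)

Optimal shipments:
  P→Chico: 25 × £9 = £225
  P→Gary: 20 × £4 = £80
  P→Akron: 15 × £5 = £75
  Q→Chico: 10 × £3 = £30
Total cost = £410.
So P→Akron carries 15 MWh.

15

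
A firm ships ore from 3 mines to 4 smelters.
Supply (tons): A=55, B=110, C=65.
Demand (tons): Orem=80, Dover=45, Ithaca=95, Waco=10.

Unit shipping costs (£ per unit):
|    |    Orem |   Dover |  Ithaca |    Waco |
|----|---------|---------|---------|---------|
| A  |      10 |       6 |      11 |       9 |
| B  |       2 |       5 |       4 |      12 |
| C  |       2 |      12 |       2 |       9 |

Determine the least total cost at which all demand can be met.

770

Optimal allocation:
  A–Dover: 45 × £6 = £270
  A–Waco: 10 × £9 = £90
  B–Orem: 80 × £2 = £160
  B–Ithaca: 30 × £4 = £120
  C–Ithaca: 65 × £2 = £130
Total = 270 + 90 + 160 + 120 + 130 = £770.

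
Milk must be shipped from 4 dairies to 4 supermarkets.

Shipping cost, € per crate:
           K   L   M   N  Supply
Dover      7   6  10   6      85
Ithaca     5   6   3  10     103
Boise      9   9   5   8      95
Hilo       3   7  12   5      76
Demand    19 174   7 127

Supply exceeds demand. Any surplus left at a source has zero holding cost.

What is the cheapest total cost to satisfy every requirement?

An optimal shipping plan:
  Dover to L: 71 × €6 = €426
  Dover to N: 14 × €6 = €84
  Ithaca to L: 103 × €6 = €618
  Boise to M: 7 × €5 = €35
  Boise to N: 56 × €8 = €448
  Hilo to K: 19 × €3 = €57
  Hilo to N: 57 × €5 = €285
Total = 426 + 84 + 618 + 35 + 448 + 57 + 285 = €1953.

1953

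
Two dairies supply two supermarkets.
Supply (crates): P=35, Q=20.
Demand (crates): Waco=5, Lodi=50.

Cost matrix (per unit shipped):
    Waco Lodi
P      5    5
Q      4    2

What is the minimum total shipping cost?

215

Optimal allocation:
  P to Waco: 5 × 5 = 25
  P to Lodi: 30 × 5 = 150
  Q to Lodi: 20 × 2 = 40
Total = 25 + 150 + 40 = 215.
(Supply check: P ships 35; Q ships 20.)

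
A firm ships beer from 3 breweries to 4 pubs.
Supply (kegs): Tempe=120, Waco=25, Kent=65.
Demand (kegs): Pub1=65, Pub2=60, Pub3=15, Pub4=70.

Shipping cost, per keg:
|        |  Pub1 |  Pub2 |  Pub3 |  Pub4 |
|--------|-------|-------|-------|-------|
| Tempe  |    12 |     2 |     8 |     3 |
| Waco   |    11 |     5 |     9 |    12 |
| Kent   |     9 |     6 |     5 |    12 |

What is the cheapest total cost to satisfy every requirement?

Optimal allocation:
  Tempe–Pub2: 50 × 2 = 100
  Tempe–Pub4: 70 × 3 = 210
  Waco–Pub1: 15 × 11 = 165
  Waco–Pub2: 10 × 5 = 50
  Kent–Pub1: 50 × 9 = 450
  Kent–Pub3: 15 × 5 = 75
Total = 100 + 210 + 165 + 50 + 450 + 75 = 1050.

1050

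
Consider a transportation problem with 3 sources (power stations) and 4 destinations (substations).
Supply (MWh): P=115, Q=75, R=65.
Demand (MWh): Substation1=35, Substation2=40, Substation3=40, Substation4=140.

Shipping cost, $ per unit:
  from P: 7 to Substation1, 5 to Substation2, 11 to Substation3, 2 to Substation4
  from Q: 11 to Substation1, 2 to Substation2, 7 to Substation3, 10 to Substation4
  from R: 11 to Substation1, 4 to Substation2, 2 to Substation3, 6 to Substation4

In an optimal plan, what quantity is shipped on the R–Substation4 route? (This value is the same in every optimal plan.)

25

Solving gives:
  P–Substation4: 115 × $2 = $230
  Q–Substation1: 35 × $11 = $385
  Q–Substation2: 40 × $2 = $80
  R–Substation3: 40 × $2 = $80
  R–Substation4: 25 × $6 = $150
Total cost = $925.
So R→Substation4 carries 25 MWh.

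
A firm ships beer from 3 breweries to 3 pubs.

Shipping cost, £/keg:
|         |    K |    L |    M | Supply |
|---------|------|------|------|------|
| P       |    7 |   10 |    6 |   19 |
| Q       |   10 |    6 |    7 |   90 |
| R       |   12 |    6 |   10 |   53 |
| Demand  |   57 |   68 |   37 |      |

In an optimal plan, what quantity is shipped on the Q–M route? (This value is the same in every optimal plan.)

Optimal shipments:
  P to K: 19 × £7 = £133
  Q to K: 38 × £10 = £380
  Q to L: 15 × £6 = £90
  Q to M: 37 × £7 = £259
  R to L: 53 × £6 = £318
Total cost = £1180.
So Q→M carries 37 kegs.

37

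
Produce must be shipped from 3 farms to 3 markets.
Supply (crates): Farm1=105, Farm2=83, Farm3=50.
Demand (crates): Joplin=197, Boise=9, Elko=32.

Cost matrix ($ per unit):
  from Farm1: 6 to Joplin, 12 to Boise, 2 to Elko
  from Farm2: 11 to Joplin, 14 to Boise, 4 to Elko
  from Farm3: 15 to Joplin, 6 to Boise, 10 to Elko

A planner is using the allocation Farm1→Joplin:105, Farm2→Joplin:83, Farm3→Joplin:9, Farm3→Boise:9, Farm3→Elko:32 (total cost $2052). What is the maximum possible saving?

64

Current plan cost = 105·6 + 83·11 + 9·15 + 9·6 + 32·10 = $2052.
Optimal plan:
  Farm1 to Joplin: 105 crates
  Farm2 to Joplin: 51 crates
  Farm2 to Elko: 32 crates
  Farm3 to Joplin: 41 crates
  Farm3 to Boise: 9 crates
Optimal cost = $1988.
Saving = 2052 − 1988 = $64.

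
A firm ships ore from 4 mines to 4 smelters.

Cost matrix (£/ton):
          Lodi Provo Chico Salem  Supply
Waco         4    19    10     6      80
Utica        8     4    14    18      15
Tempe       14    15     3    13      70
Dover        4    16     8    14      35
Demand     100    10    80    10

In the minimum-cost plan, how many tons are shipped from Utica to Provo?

Optimal shipments:
  Waco–Lodi: 70 × £4 = £280
  Waco–Salem: 10 × £6 = £60
  Utica–Lodi: 5 × £8 = £40
  Utica–Provo: 10 × £4 = £40
  Tempe–Chico: 70 × £3 = £210
  Dover–Lodi: 25 × £4 = £100
  Dover–Chico: 10 × £8 = £80
Total cost = £810.
So Utica→Provo carries 10 tons.

10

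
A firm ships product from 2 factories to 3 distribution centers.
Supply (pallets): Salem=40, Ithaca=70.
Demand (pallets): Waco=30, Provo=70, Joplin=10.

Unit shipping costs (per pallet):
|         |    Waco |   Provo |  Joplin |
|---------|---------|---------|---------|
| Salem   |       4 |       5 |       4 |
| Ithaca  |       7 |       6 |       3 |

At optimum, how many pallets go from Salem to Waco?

Optimal shipments:
  Salem->Waco: 30 pallets
  Salem->Provo: 10 pallets
  Ithaca->Provo: 60 pallets
  Ithaca->Joplin: 10 pallets
Total cost = 560.
So Salem→Waco carries 30 pallets.

30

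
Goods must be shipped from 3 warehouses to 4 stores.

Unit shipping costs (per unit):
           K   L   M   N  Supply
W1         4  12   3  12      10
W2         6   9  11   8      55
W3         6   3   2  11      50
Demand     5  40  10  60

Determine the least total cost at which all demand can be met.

An optimal shipping plan:
  W1→K: 5 × 4 = 20
  W1→N: 5 × 12 = 60
  W2→N: 55 × 8 = 440
  W3→L: 40 × 3 = 120
  W3→M: 10 × 2 = 20
Total = 20 + 60 + 440 + 120 + 20 = 660.
(Supply check: W1 ships 10; W2 ships 55; W3 ships 50.)

660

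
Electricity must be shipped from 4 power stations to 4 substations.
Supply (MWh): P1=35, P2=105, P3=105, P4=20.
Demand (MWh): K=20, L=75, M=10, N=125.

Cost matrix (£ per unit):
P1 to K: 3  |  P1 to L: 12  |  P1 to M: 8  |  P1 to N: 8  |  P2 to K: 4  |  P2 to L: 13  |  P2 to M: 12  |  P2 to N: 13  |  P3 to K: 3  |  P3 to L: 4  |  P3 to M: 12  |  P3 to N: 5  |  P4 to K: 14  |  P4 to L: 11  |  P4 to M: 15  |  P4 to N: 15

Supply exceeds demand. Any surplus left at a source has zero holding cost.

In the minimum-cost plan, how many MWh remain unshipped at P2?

Minimum-cost shipments:
  P1–N: 35 × £8 = £280
  P2–K: 20 × £4 = £80
  P2–M: 10 × £12 = £120
  P2–N: 40 × £13 = £520
  P3–L: 55 × £4 = £220
  P3–N: 50 × £5 = £250
  P4–L: 20 × £11 = £220
Total cost = £1690.
P2 ships 70 of its 105, leaving 35.

35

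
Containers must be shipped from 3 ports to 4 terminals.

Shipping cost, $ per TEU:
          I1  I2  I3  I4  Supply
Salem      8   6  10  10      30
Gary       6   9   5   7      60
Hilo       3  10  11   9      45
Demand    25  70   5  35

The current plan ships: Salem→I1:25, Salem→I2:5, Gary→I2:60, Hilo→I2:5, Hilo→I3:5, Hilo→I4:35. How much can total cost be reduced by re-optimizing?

Current plan cost = 25·8 + 5·6 + 60·9 + 5·10 + 5·11 + 35·9 = $1190.
Optimal plan:
  Salem->I2: 30 × $6 = $180
  Gary->I2: 20 × $9 = $180
  Gary->I3: 5 × $5 = $25
  Gary->I4: 35 × $7 = $245
  Hilo->I1: 25 × $3 = $75
  Hilo->I2: 20 × $10 = $200
Optimal cost = $905.
Saving = 1190 − 905 = $285.

285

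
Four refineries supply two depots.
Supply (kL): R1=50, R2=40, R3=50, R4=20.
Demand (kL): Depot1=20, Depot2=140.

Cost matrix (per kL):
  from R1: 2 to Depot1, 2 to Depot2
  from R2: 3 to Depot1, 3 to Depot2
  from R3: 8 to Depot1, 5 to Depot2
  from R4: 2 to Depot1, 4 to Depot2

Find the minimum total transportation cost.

510

A cheapest plan:
  R1 to Depot2: 50 × 2 = 100
  R2 to Depot2: 40 × 3 = 120
  R3 to Depot2: 50 × 5 = 250
  R4 to Depot1: 20 × 2 = 40
Total = 100 + 120 + 250 + 40 = 510.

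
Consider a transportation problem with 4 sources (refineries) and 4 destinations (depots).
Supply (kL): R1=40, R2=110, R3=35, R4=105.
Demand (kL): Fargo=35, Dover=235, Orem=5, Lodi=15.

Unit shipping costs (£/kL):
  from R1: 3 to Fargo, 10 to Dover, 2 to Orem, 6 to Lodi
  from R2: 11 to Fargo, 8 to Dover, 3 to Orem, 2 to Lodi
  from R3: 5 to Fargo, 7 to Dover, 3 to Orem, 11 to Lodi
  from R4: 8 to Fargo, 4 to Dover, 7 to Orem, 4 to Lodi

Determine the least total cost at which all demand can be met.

1570

A cheapest plan:
  R1->Fargo: 35 kL
  R1->Orem: 5 kL
  R2->Dover: 95 kL
  R2->Lodi: 15 kL
  R3->Dover: 35 kL
  R4->Dover: 105 kL
Total cost = £1570.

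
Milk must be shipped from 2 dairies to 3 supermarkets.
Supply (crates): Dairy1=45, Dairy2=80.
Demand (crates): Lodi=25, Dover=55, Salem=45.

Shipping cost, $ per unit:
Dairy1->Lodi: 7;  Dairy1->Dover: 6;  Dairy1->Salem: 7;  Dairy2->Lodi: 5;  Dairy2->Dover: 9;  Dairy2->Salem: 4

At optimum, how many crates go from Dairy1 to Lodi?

Optimal shipments:
  Dairy1→Dover: 45 × $6 = $270
  Dairy2→Lodi: 25 × $5 = $125
  Dairy2→Dover: 10 × $9 = $90
  Dairy2→Salem: 45 × $4 = $180
Total cost = $665.
The route Dairy1→Lodi is not used.

0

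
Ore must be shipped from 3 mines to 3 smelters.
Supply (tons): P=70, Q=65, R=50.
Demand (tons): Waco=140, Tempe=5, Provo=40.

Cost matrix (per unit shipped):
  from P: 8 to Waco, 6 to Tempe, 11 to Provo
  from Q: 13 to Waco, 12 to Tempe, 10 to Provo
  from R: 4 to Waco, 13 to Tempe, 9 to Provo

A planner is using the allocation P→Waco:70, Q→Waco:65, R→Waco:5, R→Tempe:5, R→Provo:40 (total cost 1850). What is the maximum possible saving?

375

Current plan cost = 70·8 + 65·13 + 5·4 + 5·13 + 40·9 = 1850.
Optimal plan:
  P->Waco: 65 × 8 = 520
  P->Tempe: 5 × 6 = 30
  Q->Waco: 25 × 13 = 325
  Q->Provo: 40 × 10 = 400
  R->Waco: 50 × 4 = 200
Optimal cost = 1475.
Saving = 1850 − 1475 = 375.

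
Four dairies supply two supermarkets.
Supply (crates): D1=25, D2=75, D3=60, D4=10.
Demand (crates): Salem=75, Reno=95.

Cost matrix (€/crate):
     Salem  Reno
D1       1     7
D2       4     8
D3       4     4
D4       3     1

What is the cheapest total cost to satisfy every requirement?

675

One minimum-cost allocation:
  D1->Salem: 25 × €1 = €25
  D2->Salem: 50 × €4 = €200
  D2->Reno: 25 × €8 = €200
  D3->Reno: 60 × €4 = €240
  D4->Reno: 10 × €1 = €10
Total = 25 + 200 + 200 + 240 + 10 = €675.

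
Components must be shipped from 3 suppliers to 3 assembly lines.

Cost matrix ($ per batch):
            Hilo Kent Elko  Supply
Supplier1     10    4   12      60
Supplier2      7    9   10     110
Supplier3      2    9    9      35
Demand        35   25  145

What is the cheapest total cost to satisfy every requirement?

1690

An optimal shipping plan:
  Supplier1→Kent: 25 × $4 = $100
  Supplier1→Elko: 35 × $12 = $420
  Supplier2→Elko: 110 × $10 = $1100
  Supplier3→Hilo: 35 × $2 = $70
Total = 100 + 420 + 1100 + 70 = $1690.
(Supply check: Supplier1 ships 60; Supplier2 ships 110; Supplier3 ships 35.)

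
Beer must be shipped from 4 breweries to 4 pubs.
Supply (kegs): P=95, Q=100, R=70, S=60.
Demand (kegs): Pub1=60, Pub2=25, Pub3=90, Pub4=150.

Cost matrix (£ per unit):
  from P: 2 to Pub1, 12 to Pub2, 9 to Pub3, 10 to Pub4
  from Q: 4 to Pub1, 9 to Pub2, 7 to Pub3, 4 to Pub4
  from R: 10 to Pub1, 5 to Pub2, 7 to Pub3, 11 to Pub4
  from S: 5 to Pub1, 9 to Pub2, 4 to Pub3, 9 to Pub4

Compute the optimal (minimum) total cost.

1610

One minimum-cost allocation:
  P–Pub1: 60 × £2 = £120
  P–Pub4: 35 × £10 = £350
  Q–Pub4: 100 × £4 = £400
  R–Pub2: 25 × £5 = £125
  R–Pub3: 30 × £7 = £210
  R–Pub4: 15 × £11 = £165
  S–Pub3: 60 × £4 = £240
Total = 120 + 350 + 400 + 125 + 210 + 165 + 240 = £1610.
(Supply check: P ships 95; Q ships 100; R ships 70; S ships 60.)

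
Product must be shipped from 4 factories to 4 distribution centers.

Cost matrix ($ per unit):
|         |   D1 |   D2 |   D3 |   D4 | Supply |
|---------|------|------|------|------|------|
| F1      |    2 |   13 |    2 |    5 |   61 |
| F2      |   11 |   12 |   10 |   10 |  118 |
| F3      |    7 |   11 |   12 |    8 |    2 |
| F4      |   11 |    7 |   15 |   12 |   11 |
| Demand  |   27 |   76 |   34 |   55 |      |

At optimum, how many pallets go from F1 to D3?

The minimum-cost plan:
  F1–D1: 27 × $2 = $54
  F1–D3: 34 × $2 = $68
  F2–D2: 65 × $12 = $780
  F2–D4: 53 × $10 = $530
  F3–D4: 2 × $8 = $16
  F4–D2: 11 × $7 = $77
Total cost = $1525.
So F1→D3 carries 34 pallets.

34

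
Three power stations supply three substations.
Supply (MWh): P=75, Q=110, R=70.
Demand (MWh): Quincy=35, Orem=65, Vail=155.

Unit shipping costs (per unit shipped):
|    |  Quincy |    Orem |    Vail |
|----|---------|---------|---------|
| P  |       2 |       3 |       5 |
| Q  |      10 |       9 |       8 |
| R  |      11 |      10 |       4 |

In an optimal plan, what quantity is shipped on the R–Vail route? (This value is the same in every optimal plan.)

Solving gives:
  P->Quincy: 35 × 2 = 70
  P->Orem: 40 × 3 = 120
  Q->Orem: 25 × 9 = 225
  Q->Vail: 85 × 8 = 680
  R->Vail: 70 × 4 = 280
Total cost = 1375.
So R→Vail carries 70 MWh.

70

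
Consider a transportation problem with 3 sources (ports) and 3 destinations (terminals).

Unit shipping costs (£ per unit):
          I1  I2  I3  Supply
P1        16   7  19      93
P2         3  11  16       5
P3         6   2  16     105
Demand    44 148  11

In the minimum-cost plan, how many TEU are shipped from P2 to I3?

0

The minimum-cost plan:
  P1 to I2: 82 TEU
  P1 to I3: 11 TEU
  P2 to I1: 5 TEU
  P3 to I1: 39 TEU
  P3 to I2: 66 TEU
Total cost = £1164.
The route P2→I3 is not used.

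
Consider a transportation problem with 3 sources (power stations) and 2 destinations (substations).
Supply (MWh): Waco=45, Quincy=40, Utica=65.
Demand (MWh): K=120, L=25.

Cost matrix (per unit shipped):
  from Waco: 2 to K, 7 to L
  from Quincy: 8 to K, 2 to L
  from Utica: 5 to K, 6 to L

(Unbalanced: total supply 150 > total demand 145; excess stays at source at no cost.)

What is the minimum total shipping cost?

545

Optimal allocation:
  Waco to K: 45 × 2 = 90
  Quincy to K: 10 × 8 = 80
  Quincy to L: 25 × 2 = 50
  Utica to K: 65 × 5 = 325
Total = 90 + 80 + 50 + 325 = 545.
(Supply check: Waco ships 45; Quincy ships 35; Utica ships 65.)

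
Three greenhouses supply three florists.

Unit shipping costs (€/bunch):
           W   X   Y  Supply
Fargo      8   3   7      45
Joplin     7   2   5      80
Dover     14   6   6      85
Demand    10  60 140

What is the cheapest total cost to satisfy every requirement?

Optimal allocation:
  Fargo to X: 45 × €3 = €135
  Joplin to W: 10 × €7 = €70
  Joplin to X: 15 × €2 = €30
  Joplin to Y: 55 × €5 = €275
  Dover to Y: 85 × €6 = €510
Total = 135 + 70 + 30 + 275 + 510 = €1020.
(Supply check: Fargo ships 45; Joplin ships 80; Dover ships 85.)

1020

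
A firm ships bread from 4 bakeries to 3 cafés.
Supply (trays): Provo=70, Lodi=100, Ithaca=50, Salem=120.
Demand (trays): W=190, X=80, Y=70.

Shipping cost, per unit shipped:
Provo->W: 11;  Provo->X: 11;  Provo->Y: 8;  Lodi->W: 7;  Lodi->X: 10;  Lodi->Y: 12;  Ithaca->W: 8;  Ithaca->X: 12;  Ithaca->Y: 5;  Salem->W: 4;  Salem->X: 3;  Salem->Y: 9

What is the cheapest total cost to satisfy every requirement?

2060

One minimum-cost allocation:
  Provo–Y: 70 × 8 = 560
  Lodi–W: 100 × 7 = 700
  Ithaca–W: 50 × 8 = 400
  Salem–W: 40 × 4 = 160
  Salem–X: 80 × 3 = 240
Total = 560 + 700 + 400 + 160 + 240 = 2060.
(Supply check: Provo ships 70; Lodi ships 100; Ithaca ships 50; Salem ships 120.)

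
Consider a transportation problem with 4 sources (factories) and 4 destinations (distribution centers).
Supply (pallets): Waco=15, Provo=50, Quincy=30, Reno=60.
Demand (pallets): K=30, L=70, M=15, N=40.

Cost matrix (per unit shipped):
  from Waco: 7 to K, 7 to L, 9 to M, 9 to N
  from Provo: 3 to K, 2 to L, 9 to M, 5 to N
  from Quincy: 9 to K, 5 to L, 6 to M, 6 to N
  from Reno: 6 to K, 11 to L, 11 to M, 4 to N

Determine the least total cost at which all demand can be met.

A cheapest plan:
  Waco->K: 10 × 7 = 70
  Waco->L: 5 × 7 = 35
  Provo->L: 50 × 2 = 100
  Quincy->L: 15 × 5 = 75
  Quincy->M: 15 × 6 = 90
  Reno->K: 20 × 6 = 120
  Reno->N: 40 × 4 = 160
Total = 70 + 35 + 100 + 75 + 90 + 120 + 160 = 650.

650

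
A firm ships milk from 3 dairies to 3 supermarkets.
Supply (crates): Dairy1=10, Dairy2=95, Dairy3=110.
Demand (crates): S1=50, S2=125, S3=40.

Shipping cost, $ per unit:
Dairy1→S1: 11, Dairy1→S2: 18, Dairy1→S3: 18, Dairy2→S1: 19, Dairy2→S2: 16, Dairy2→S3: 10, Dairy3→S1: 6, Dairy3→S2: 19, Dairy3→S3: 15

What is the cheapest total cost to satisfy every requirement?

An optimal shipping plan:
  Dairy1 to S2: 10 × $18 = $180
  Dairy2 to S2: 55 × $16 = $880
  Dairy2 to S3: 40 × $10 = $400
  Dairy3 to S1: 50 × $6 = $300
  Dairy3 to S2: 60 × $19 = $1140
Total = 180 + 880 + 400 + 300 + 1140 = $2900.

2900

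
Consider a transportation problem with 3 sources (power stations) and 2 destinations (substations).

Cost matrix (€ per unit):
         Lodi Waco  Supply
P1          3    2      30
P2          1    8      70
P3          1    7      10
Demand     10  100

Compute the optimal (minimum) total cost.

620

One minimum-cost allocation:
  P1 to Waco: 30 × €2 = €60
  P2 to Lodi: 10 × €1 = €10
  P2 to Waco: 60 × €8 = €480
  P3 to Waco: 10 × €7 = €70
Total = 60 + 10 + 480 + 70 = €620.
(Supply check: P1 ships 30; P2 ships 70; P3 ships 10.)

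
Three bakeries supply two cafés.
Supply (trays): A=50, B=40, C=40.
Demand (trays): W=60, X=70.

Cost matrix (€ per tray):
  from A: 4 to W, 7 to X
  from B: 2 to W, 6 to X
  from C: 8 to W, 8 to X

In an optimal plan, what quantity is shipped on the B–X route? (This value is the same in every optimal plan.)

The minimum-cost plan:
  A→W: 20 × €4 = €80
  A→X: 30 × €7 = €210
  B→W: 40 × €2 = €80
  C→X: 40 × €8 = €320
Total cost = €690.
The route B→X is not used.

0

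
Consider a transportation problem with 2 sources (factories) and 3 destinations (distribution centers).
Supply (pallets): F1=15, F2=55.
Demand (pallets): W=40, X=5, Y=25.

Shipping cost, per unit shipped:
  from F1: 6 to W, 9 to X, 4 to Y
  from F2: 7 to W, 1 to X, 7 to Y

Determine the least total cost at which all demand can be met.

415

An optimal shipping plan:
  F1–Y: 15 × 4 = 60
  F2–W: 40 × 7 = 280
  F2–X: 5 × 1 = 5
  F2–Y: 10 × 7 = 70
Total = 60 + 280 + 5 + 70 = 415.
(Supply check: F1 ships 15; F2 ships 55.)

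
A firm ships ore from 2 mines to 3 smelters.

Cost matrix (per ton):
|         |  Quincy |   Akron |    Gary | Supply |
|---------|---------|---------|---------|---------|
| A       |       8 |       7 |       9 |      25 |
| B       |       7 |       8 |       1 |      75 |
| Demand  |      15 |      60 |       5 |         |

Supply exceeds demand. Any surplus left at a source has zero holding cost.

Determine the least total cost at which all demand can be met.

An optimal shipping plan:
  A to Akron: 25 × 7 = 175
  B to Quincy: 15 × 7 = 105
  B to Akron: 35 × 8 = 280
  B to Gary: 5 × 1 = 5
Total = 175 + 105 + 280 + 5 = 565.

565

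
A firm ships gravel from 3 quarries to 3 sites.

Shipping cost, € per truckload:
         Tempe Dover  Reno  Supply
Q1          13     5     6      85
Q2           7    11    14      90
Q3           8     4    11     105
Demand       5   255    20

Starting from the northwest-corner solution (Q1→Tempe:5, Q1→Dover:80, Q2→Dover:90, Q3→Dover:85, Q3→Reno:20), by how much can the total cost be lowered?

Current plan cost = 5·13 + 80·5 + 90·11 + 85·4 + 20·11 = €2015.
Optimal plan:
  Q1→Dover: 65 × €5 = €325
  Q1→Reno: 20 × €6 = €120
  Q2→Tempe: 5 × €7 = €35
  Q2→Dover: 85 × €11 = €935
  Q3→Dover: 105 × €4 = €420
Optimal cost = €1835.
Saving = 2015 − 1835 = €180.

180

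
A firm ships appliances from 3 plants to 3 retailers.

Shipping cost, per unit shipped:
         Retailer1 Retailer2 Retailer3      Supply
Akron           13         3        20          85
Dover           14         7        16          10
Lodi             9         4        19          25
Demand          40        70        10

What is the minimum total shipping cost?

790

Optimal allocation:
  Akron->Retailer1: 15 × 13 = 195
  Akron->Retailer2: 70 × 3 = 210
  Dover->Retailer3: 10 × 16 = 160
  Lodi->Retailer1: 25 × 9 = 225
Total = 195 + 210 + 160 + 225 = 790.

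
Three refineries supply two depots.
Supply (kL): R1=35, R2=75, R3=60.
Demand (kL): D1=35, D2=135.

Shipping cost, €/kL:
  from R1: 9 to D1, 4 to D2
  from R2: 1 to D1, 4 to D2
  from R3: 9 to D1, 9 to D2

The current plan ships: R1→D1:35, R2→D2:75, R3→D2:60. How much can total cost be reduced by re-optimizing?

280

Current plan cost = 35·9 + 75·4 + 60·9 = €1155.
Optimal plan:
  R1 to D2: 35 × €4 = €140
  R2 to D1: 35 × €1 = €35
  R2 to D2: 40 × €4 = €160
  R3 to D2: 60 × €9 = €540
Optimal cost = €875.
Saving = 1155 − 875 = €280.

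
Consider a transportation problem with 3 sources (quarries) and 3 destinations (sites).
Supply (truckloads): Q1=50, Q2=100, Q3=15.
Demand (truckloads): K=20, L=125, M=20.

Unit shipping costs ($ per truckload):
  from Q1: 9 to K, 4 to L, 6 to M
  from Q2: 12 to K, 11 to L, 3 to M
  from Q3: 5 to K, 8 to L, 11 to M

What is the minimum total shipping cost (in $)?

One minimum-cost allocation:
  Q1→L: 50 × $4 = $200
  Q2→K: 5 × $12 = $60
  Q2→L: 75 × $11 = $825
  Q2→M: 20 × $3 = $60
  Q3→K: 15 × $5 = $75
Total = 200 + 60 + 825 + 60 + 75 = $1220.

1220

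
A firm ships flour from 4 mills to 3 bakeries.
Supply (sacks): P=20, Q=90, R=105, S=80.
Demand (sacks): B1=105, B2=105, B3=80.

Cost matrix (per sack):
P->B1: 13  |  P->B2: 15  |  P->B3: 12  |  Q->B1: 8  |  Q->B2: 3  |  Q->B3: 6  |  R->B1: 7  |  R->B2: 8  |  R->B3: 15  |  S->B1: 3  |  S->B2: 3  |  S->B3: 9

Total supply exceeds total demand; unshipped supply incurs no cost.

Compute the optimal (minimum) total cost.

One minimum-cost allocation:
  P->B3: 15 sacks
  Q->B2: 25 sacks
  Q->B3: 65 sacks
  R->B1: 105 sacks
  S->B2: 80 sacks
Total cost = 1620.

1620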